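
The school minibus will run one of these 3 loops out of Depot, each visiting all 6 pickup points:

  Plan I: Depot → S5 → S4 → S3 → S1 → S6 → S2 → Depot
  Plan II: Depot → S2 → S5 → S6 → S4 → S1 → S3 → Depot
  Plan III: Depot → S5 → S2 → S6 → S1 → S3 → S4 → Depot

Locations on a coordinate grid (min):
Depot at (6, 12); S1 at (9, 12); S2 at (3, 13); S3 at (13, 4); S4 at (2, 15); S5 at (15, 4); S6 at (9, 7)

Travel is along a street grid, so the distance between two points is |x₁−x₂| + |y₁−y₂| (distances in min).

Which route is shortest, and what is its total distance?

86 min — Plan II is the shortest.

Plan I: 17 + 24 + 22 + 12 + 5 + 12 + 4 = 96
Plan II: 4 + 21 + 9 + 15 + 10 + 12 + 15 = 86
Plan III: 17 + 21 + 12 + 5 + 12 + 22 + 7 = 96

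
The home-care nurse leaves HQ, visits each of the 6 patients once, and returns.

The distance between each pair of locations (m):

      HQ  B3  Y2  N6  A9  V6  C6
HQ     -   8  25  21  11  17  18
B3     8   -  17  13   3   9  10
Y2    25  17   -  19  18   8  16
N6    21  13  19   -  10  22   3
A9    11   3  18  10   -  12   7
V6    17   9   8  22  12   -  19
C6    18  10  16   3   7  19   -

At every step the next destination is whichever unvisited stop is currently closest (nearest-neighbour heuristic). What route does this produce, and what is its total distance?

HQ → [B3:8 / A9:11 / V6:17 / C6:18 / N6:21 / Y2:25] → B3 (8)
B3 → [A9:3 / V6:9 / C6:10 / N6:13 / Y2:17] → A9 (3)
A9 → [C6:7 / N6:10 / V6:12 / Y2:18] → C6 (7)
C6 → [N6:3 / Y2:16 / V6:19] → N6 (3)
N6 → [Y2:19 / V6:22] → Y2 (19)
Y2 → [V6:8] → V6 (8)
Return V6→HQ: 17.
Total = 8 + 3 + 7 + 3 + 19 + 8 + 17 = 65.

65 m along HQ → B3 → A9 → C6 → N6 → Y2 → V6 → HQ.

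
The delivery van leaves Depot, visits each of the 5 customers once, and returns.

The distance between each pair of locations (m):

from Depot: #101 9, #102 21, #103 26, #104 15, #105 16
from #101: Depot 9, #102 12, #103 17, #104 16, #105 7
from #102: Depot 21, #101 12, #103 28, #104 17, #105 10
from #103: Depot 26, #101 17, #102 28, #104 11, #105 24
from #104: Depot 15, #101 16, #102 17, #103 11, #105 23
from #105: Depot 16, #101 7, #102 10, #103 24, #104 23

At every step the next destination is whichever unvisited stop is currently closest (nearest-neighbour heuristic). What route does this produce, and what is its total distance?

80 m along Depot → #101 → #105 → #102 → #104 → #103 → Depot.

From Depot: distances to unvisited — #101=9, #104=15, #105=16, #102=21, #103=26. Nearest is #101 (9).
From #101: distances to unvisited — #105=7, #102=12, #104=16, #103=17. Nearest is #105 (7).
From #105: distances to unvisited — #102=10, #104=23, #103=24. Nearest is #102 (10).
From #102: distances to unvisited — #104=17, #103=28. Nearest is #104 (17).
From #104: distances to unvisited — #103=11. Nearest is #103 (11).
Return #103→Depot: 26.
Total = 9 + 7 + 10 + 17 + 11 + 26 = 80.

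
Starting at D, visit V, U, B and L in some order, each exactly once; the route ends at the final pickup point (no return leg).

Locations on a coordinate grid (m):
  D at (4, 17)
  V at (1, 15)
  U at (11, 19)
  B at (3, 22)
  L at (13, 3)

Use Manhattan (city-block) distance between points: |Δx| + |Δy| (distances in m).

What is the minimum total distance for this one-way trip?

There are 4! = 24 possible orderings.
D - V - U - B - L: 5+14+11+29 = 59
D - V - U - L - B: 5+14+18+29 = 66
D - V - B - U - L: 5+9+11+18 = 43
D - V - B - L - U: 5+9+29+18 = 61
D - V - L - U - B: 5+24+18+11 = 58
D - V - L - B - U: 5+24+29+11 = 69
D - U - V - B - L: 9+14+9+29 = 61
D - U - V - L - B: 9+14+24+29 = 76
D - U - B - V - L: 9+11+9+24 = 53
D - U - B - L - V: 9+11+29+24 = 73
D - U - L - V - B: 9+18+24+9 = 60
D - U - L - B - V: 9+18+29+9 = 65
D - B - V - U - L: 6+9+14+18 = 47
D - B - V - L - U: 6+9+24+18 = 57
… (10 more)
The minimum is 43.
One shortest path: D → V → B → U → L.

Shortest open route: 43 m.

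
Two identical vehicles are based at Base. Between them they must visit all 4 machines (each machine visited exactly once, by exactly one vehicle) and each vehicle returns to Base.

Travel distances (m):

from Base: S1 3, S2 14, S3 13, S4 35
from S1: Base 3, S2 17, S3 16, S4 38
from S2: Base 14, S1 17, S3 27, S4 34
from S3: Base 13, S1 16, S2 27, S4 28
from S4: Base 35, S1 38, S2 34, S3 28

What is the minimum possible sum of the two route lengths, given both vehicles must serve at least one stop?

Minimum combined distance: 95 m.

There are 2^3 − 1 = 7 ways to divide the 4 stops into two non-empty groups. For each, the best each vehicle can do is its own shortest tour through its group:
  {S1} + {S2, S3, S4}: 6 + 89 = 95
  {S2} + {S1, S3, S4}: 28 + 82 = 110
  {S1, S2} + {S3, S4}: 34 + 76 = 110
  {S3} + {S1, S2, S4}: 26 + 89 = 115
  {S1, S3} + {S2, S4}: 32 + 83 = 115
  {S2, S3} + {S1, S4}: 54 + 76 = 130
  … (7 splits in total)
Best: vehicle 1 Base → S1 → Base = 6; vehicle 2 Base → S2 → S4 → S3 → Base = 89; combined 95.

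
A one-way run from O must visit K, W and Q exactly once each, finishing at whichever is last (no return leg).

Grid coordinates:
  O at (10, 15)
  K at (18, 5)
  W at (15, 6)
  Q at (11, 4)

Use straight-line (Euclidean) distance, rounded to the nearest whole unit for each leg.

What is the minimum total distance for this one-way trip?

There are 3! = 6 possible orderings.
O - K - W - Q: 13+3+4 = 20
O - K - Q - W: 13+7+4 = 24
O - W - K - Q: 10+3+7 = 20
O - W - Q - K: 10+4+7 = 21
O - Q - K - W: 11+7+3 = 21
O - Q - W - K: 11+4+3 = 18
The minimum is 18.
One shortest path: O → Q → W → K.

Shortest open route: 18.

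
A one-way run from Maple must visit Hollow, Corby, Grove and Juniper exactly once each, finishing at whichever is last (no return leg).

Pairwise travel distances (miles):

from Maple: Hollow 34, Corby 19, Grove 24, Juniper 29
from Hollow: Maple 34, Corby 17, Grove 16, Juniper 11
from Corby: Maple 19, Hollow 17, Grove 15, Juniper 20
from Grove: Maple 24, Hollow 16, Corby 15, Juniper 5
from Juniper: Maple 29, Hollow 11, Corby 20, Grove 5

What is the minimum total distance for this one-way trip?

Minimum one-way distance = 50 miles.

There are 4! = 24 possible orderings.
Maple - Hollow - Corby - Grove - Juniper: 34+17+15+5 = 71
Maple - Hollow - Corby - Juniper - Grove: 34+17+20+5 = 76
Maple - Hollow - Grove - Corby - Juniper: 34+16+15+20 = 85
Maple - Hollow - Grove - Juniper - Corby: 34+16+5+20 = 75
Maple - Hollow - Juniper - Corby - Grove: 34+11+20+15 = 80
Maple - Hollow - Juniper - Grove - Corby: 34+11+5+15 = 65
Maple - Corby - Hollow - Grove - Juniper: 19+17+16+5 = 57
Maple - Corby - Hollow - Juniper - Grove: 19+17+11+5 = 52
Maple - Corby - Grove - Hollow - Juniper: 19+15+16+11 = 61
Maple - Corby - Grove - Juniper - Hollow: 19+15+5+11 = 50
Maple - Corby - Juniper - Hollow - Grove: 19+20+11+16 = 66
Maple - Corby - Juniper - Grove - Hollow: 19+20+5+16 = 60
Maple - Grove - Hollow - Corby - Juniper: 24+16+17+20 = 77
Maple - Grove - Hollow - Juniper - Corby: 24+16+11+20 = 71
… (10 more)
The minimum is 50.
One shortest path: Maple → Corby → Grove → Juniper → Hollow.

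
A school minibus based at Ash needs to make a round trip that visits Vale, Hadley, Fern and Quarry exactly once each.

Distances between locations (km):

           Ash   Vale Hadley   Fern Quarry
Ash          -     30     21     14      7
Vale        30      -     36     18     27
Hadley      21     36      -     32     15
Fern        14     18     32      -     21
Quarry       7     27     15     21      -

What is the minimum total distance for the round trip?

With 4 stops there are 4!/2 = 12 distinct round trips (a route and its reverse cost the same).
Ash - Vale - Hadley - Fern - Quarry - Ash: 30+36+32+21+7 = 126
Ash - Vale - Hadley - Quarry - Fern - Ash: 30+36+15+21+14 = 116
Ash - Vale - Fern - Hadley - Quarry - Ash: 30+18+32+15+7 = 102
Ash - Vale - Fern - Quarry - Hadley - Ash: 30+18+21+15+21 = 105
Ash - Vale - Quarry - Hadley - Fern - Ash: 30+27+15+32+14 = 118
Ash - Vale - Quarry - Fern - Hadley - Ash: 30+27+21+32+21 = 131
Ash - Hadley - Vale - Fern - Quarry - Ash: 21+36+18+21+7 = 103
Ash - Hadley - Vale - Quarry - Fern - Ash: 21+36+27+21+14 = 119
Ash - Hadley - Fern - Vale - Quarry - Ash: 21+32+18+27+7 = 105
Ash - Hadley - Quarry - Vale - Fern - Ash: 21+15+27+18+14 = 95
Ash - Fern - Vale - Hadley - Quarry - Ash: 14+18+36+15+7 = 90
Ash - Fern - Hadley - Vale - Quarry - Ash: 14+32+36+27+7 = 116
The minimum is 90.
One optimal route: Ash → Fern → Vale → Hadley → Quarry → Ash (or its reverse).

90 km — the shortest possible round trip.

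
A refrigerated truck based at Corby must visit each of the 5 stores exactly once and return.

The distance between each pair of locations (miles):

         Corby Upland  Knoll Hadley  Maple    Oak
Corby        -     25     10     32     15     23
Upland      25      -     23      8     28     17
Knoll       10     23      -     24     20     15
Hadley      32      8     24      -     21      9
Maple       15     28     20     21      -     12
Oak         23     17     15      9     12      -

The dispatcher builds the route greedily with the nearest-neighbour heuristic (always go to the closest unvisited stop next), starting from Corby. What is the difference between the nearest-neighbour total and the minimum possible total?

Corby: Knoll=10, Maple=15, Oak=23, Upland=25, Hadley=32 ⇒ Knoll
Knoll: Oak=15, Maple=20, Upland=23, Hadley=24 ⇒ Oak
Oak: Hadley=9, Maple=12, Upland=17 ⇒ Hadley
Hadley: Upland=8, Maple=21 ⇒ Upland
Upland: Maple=28 ⇒ Maple
NN route Corby → Knoll → Oak → Hadley → Upland → Maple → Corby costs 85.
Optimal: Corby → Knoll → Upland → Hadley → Oak → Maple → Corby costs 77 (by enumerating all 60 distinct tours).
Excess = 85 − 77 = 8.

8 miles longer than the optimal tour.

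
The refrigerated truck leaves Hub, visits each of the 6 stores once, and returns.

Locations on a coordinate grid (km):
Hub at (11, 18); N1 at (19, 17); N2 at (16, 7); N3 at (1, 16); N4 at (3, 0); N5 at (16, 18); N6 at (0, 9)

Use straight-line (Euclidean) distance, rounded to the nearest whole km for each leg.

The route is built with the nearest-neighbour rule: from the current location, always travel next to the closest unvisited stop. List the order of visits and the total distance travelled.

Nearest-neighbour total = 59 km; route Hub → N5 → N1 → N2 → N4 → N6 → N3 → Hub.

From Hub: distances to unvisited — N5=5, N1=8, N3=10, N2=12, N6=14, N4=20. Nearest is N5 (5).
From N5: distances to unvisited — N1=3, N2=11, N3=15, N6=18, N4=22. Nearest is N1 (3).
From N1: distances to unvisited — N2=10, N3=18, N6=21, N4=23. Nearest is N2 (10).
From N2: distances to unvisited — N4=15, N6=16, N3=17. Nearest is N4 (15).
From N4: distances to unvisited — N6=9, N3=16. Nearest is N6 (9).
From N6: distances to unvisited — N3=7. Nearest is N3 (7).
Return N3→Hub: 10.
Total = 5 + 3 + 10 + 15 + 9 + 7 + 10 = 59.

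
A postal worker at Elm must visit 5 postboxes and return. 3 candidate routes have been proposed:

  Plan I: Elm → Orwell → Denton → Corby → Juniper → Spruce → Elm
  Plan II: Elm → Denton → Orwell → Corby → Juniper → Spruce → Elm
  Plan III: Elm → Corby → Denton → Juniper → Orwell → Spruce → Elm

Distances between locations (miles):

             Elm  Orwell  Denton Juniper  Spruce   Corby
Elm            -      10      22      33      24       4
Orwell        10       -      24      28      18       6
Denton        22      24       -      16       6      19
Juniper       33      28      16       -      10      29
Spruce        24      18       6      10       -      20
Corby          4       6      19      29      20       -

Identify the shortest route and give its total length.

Plan I: 10 + 24 + 19 + 29 + 10 + 24 = 116
Plan II: 22 + 24 + 6 + 29 + 10 + 24 = 115
Plan III: 4 + 19 + 16 + 28 + 18 + 24 = 109

Shortest is Plan III, total 109 miles.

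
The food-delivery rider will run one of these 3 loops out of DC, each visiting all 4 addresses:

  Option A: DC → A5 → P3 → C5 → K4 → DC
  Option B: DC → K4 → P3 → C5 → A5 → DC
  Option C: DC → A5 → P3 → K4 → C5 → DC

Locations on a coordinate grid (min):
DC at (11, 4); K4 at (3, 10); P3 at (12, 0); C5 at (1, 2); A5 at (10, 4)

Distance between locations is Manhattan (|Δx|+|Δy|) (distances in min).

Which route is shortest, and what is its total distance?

Option A: 1 + 6 + 13 + 10 + 14 = 44
Option B: 14 + 19 + 13 + 11 + 1 = 58
Option C: 1 + 6 + 19 + 10 + 12 = 48

44 min — Option A is the shortest.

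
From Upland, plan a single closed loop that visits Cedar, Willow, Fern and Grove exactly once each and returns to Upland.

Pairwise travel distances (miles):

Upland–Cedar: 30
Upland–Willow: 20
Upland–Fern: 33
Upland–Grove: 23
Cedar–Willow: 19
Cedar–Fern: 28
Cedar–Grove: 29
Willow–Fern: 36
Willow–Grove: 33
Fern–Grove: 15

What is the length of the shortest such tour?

Upland→Cedar→Willow→Fern→Grove→Upland: 30+19+36+15+23 = 123
Upland→Cedar→Willow→Grove→Fern→Upland: 30+19+33+15+33 = 130
Upland→Cedar→Fern→Willow→Grove→Upland: 30+28+36+33+23 = 150
Upland→Cedar→Fern→Grove→Willow→Upland: 30+28+15+33+20 = 126
Upland→Cedar→Grove→Willow→Fern→Upland: 30+29+33+36+33 = 161
Upland→Cedar→Grove→Fern→Willow→Upland: 30+29+15+36+20 = 130
Upland→Willow→Cedar→Fern→Grove→Upland: 20+19+28+15+23 = 105
Upland→Willow→Cedar→Grove→Fern→Upland: 20+19+29+15+33 = 116
Upland→Willow→Fern→Cedar→Grove→Upland: 20+36+28+29+23 = 136
Upland→Willow→Grove→Cedar→Fern→Upland: 20+33+29+28+33 = 143
Upland→Fern→Cedar→Willow→Grove→Upland: 33+28+19+33+23 = 136
Upland→Fern→Willow→Cedar→Grove→Upland: 33+36+19+29+23 = 140
The minimum is 105.
One optimal route: Upland → Willow → Cedar → Fern → Grove → Upland (or its reverse).

Shortest round trip = 105 miles.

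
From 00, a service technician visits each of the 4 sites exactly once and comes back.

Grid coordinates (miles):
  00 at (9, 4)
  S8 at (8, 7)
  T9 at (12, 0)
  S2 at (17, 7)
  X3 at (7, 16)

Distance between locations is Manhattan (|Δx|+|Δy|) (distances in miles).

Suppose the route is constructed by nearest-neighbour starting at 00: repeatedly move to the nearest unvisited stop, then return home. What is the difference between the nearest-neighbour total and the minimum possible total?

00: S8=4, T9=7, S2=11, X3=14 ⇒ S8
S8: S2=9, X3=10, T9=11 ⇒ S2
S2: T9=12, X3=19 ⇒ T9
T9: X3=21 ⇒ X3
NN route 00 → S8 → S2 → T9 → X3 → 00 costs 60.
Optimal: 00 → S8 → X3 → S2 → T9 → 00 costs 52 (by enumerating all 12 distinct tours).
Excess = 60 − 52 = 8.

The nearest-neighbour route is 8 miles longer than optimal.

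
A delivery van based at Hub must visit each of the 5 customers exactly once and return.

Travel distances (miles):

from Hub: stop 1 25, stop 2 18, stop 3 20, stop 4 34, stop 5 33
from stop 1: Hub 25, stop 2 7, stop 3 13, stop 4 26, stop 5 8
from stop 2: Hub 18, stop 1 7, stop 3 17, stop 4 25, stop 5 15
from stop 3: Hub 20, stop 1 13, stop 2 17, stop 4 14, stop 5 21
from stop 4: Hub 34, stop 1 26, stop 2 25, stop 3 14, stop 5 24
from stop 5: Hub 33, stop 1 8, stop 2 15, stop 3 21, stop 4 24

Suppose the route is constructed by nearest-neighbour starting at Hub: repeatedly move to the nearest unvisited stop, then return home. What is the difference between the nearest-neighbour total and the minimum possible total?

Hub: stop 2=18, stop 3=20, stop 1=25, stop 5=33, stop 4=34 ⇒ stop 2
stop 2: stop 1=7, stop 5=15, stop 3=17, stop 4=25 ⇒ stop 1
stop 1: stop 5=8, stop 3=13, stop 4=26 ⇒ stop 5
stop 5: stop 3=21, stop 4=24 ⇒ stop 3
stop 3: stop 4=14 ⇒ stop 4
NN route Hub → stop 2 → stop 1 → stop 5 → stop 3 → stop 4 → Hub costs 102.
Optimal: Hub → stop 2 → stop 1 → stop 5 → stop 4 → stop 3 → Hub costs 91 (by enumerating all 60 distinct tours).
Excess = 102 − 91 = 11.

The nearest-neighbour route is 11 miles longer than optimal.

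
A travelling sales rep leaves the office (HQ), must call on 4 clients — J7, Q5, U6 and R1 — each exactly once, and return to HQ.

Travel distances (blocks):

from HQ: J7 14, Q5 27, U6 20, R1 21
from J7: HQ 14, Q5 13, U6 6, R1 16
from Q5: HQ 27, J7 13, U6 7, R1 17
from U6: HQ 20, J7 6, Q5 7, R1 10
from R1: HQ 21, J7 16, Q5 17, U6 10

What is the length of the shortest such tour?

65 blocks — the shortest possible round trip.

There are 12 distinct closed tours to check (reversals are equivalent).
HQ-J7-Q5-U6-R1-HQ: 14+13+7+10+21 = 65
HQ-J7-Q5-R1-U6-HQ: 14+13+17+10+20 = 74
HQ-J7-U6-Q5-R1-HQ: 14+6+7+17+21 = 65
HQ-J7-U6-R1-Q5-HQ: 14+6+10+17+27 = 74
HQ-J7-R1-Q5-U6-HQ: 14+16+17+7+20 = 74
HQ-J7-R1-U6-Q5-HQ: 14+16+10+7+27 = 74
HQ-Q5-J7-U6-R1-HQ: 27+13+6+10+21 = 77
HQ-Q5-J7-R1-U6-HQ: 27+13+16+10+20 = 86
HQ-Q5-U6-J7-R1-HQ: 27+7+6+16+21 = 77
HQ-Q5-R1-J7-U6-HQ: 27+17+16+6+20 = 86
HQ-U6-J7-Q5-R1-HQ: 20+6+13+17+21 = 77
HQ-U6-Q5-J7-R1-HQ: 20+7+13+16+21 = 77
The minimum is 65.
One optimal route: HQ → J7 → Q5 → U6 → R1 → HQ (or its reverse).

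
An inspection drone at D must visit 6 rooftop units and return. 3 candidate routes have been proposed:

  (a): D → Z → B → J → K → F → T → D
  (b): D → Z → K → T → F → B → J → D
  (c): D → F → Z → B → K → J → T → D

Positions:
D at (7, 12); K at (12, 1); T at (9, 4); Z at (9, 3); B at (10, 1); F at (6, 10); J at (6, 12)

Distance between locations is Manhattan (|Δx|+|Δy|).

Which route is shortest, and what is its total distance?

(a): 11 + 3 + 15 + 17 + 15 + 9 + 10 = 80
(b): 11 + 5 + 6 + 9 + 13 + 15 + 1 = 60
(c): 3 + 10 + 3 + 2 + 17 + 11 + 10 = 56

Shortest is (c), total 56.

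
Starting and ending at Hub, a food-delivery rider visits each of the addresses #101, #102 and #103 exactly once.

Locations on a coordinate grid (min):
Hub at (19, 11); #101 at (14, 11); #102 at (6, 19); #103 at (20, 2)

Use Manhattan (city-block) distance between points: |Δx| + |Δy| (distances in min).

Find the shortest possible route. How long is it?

Minimum total distance: 62 min.

There are 3 distinct closed tours to check (reversals are equivalent).
Hub → #101 → #102 → #103 → Hub: 5+16+31+10 = 62
Hub → #101 → #103 → #102 → Hub: 5+15+31+21 = 72
Hub → #102 → #101 → #103 → Hub: 21+16+15+10 = 62
The minimum is 62.
One optimal route: Hub → #101 → #102 → #103 → Hub (or its reverse).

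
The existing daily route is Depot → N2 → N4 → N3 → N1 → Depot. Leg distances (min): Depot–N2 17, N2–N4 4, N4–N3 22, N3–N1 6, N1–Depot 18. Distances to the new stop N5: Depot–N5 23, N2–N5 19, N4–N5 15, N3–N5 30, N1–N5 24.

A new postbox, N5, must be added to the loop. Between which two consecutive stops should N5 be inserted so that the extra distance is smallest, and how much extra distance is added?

Insertion cost between consecutive stops i–j is d(i,N5) + d(N5,j) − d(i,j):
  between Depot and N2: 23 + 19 − 17 = 25
  between N2 and N4: 19 + 15 − 4 = 30
  between N4 and N3: 15 + 30 − 22 = 23
  between N3 and N1: 30 + 24 − 6 = 48
  between N1 and Depot: 24 + 23 − 18 = 29
Cheapest insertion is between N4 and N3, adding 23.
New total = 67 + 23 = 90.

+23 min — insert N5 between N4 and N3.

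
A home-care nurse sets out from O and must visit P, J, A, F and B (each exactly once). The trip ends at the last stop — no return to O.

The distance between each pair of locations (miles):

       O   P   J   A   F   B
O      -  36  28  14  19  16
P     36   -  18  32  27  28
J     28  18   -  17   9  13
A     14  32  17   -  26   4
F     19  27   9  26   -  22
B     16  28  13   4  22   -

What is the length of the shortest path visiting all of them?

Shortest open route: 67 miles.

There are 5! = 120 possible orderings.
O → P → J → A → F → B: 36+18+17+26+22 = 119
O → P → J → A → B → F: 36+18+17+4+22 = 97
O → P → J → F → A → B: 36+18+9+26+4 = 93
O → P → J → F → B → A: 36+18+9+22+4 = 89
O → P → J → B → A → F: 36+18+13+4+26 = 97
O → P → J → B → F → A: 36+18+13+22+26 = 115
O → P → A → J → F → B: 36+32+17+9+22 = 116
O → P → A → J → B → F: 36+32+17+13+22 = 120
O → P → A → F → J → B: 36+32+26+9+13 = 116
O → P → A → F → B → J: 36+32+26+22+13 = 129
O → P → A → B → J → F: 36+32+4+13+9 = 94
O → P → A → B → F → J: 36+32+4+22+9 = 103
O → P → F → J → A → B: 36+27+9+17+4 = 93
O → P → F → J → B → A: 36+27+9+13+4 = 89
… (106 more)
O → A → B → J → F → P: 14+4+13+9+27 = 67  ← best
The minimum is 67.
One shortest path: O → A → B → J → F → P.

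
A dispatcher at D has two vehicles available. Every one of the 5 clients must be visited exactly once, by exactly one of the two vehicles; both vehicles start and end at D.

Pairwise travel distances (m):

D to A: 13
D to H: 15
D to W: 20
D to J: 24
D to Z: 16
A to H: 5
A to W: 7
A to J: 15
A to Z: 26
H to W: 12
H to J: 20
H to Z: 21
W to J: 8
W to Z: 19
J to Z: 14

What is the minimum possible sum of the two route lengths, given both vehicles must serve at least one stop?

Minimum combined distance: 88 m.

Try each way of splitting the stops between the two vehicles (each non-empty) and, for each split, find the best tour for each vehicle:
  {A} + {H, W, J, Z}: 26 + 65 = 91
  {H} + {A, W, J, Z}: 30 + 58 = 88
  {A, H} + {W, J, Z}: 33 + 58 = 91
  {W} + {A, H, J, Z}: 40 + 65 = 105
  {A, W} + {H, J, Z}: 40 + 65 = 105
  {H, W} + {A, J, Z}: 47 + 58 = 105
  … (15 splits in total)
Best: vehicle 1 D → H → D = 30; vehicle 2 D → A → W → J → Z → D = 58; combined 88.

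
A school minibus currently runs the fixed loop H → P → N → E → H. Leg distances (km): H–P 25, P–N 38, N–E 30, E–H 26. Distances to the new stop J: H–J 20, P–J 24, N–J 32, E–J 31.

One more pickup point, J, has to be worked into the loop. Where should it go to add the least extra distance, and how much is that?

Minimum extra distance: 18 km, inserting J between P and N.

Insertion cost between consecutive stops i–j is d(i,J) + d(J,j) − d(i,j):
  between H and P: 20 + 24 − 25 = 19
  between P and N: 24 + 32 − 38 = 18
  between N and E: 32 + 31 − 30 = 33
  between E and H: 31 + 20 − 26 = 25
Cheapest insertion is between P and N, adding 18.
New total = 119 + 18 = 137.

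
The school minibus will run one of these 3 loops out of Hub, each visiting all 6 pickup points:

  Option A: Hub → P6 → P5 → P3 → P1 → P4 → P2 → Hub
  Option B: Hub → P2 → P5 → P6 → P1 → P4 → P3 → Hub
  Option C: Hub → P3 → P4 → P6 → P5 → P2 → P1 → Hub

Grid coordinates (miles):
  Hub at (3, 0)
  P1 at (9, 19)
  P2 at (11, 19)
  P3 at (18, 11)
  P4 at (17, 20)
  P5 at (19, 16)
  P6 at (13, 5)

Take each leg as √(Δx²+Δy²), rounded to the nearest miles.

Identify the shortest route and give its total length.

Option A: 11 + 13 + 5 + 12 + 8 + 6 + 21 = 76
Option B: 21 + 9 + 13 + 15 + 8 + 9 + 19 = 94
Option C: 19 + 9 + 16 + 13 + 9 + 2 + 20 = 88

Shortest is Option A, total 76 miles.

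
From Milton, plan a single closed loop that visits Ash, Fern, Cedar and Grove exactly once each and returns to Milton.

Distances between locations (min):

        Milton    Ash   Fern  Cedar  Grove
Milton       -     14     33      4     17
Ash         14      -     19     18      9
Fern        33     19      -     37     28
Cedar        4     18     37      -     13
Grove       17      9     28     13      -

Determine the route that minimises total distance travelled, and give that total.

Milton - Ash - Fern - Cedar - Grove - Milton: 14+19+37+13+17 = 100
Milton - Ash - Fern - Grove - Cedar - Milton: 14+19+28+13+4 = 78
Milton - Ash - Cedar - Fern - Grove - Milton: 14+18+37+28+17 = 114
Milton - Ash - Cedar - Grove - Fern - Milton: 14+18+13+28+33 = 106
Milton - Ash - Grove - Fern - Cedar - Milton: 14+9+28+37+4 = 92
Milton - Ash - Grove - Cedar - Fern - Milton: 14+9+13+37+33 = 106
Milton - Fern - Ash - Cedar - Grove - Milton: 33+19+18+13+17 = 100
Milton - Fern - Ash - Grove - Cedar - Milton: 33+19+9+13+4 = 78
Milton - Fern - Cedar - Ash - Grove - Milton: 33+37+18+9+17 = 114
Milton - Fern - Grove - Ash - Cedar - Milton: 33+28+9+18+4 = 92
Milton - Cedar - Ash - Fern - Grove - Milton: 4+18+19+28+17 = 86
Milton - Cedar - Fern - Ash - Grove - Milton: 4+37+19+9+17 = 86
The minimum is 78.
One optimal route: Milton → Ash → Fern → Grove → Cedar → Milton (or its reverse).

78 min — the shortest possible round trip.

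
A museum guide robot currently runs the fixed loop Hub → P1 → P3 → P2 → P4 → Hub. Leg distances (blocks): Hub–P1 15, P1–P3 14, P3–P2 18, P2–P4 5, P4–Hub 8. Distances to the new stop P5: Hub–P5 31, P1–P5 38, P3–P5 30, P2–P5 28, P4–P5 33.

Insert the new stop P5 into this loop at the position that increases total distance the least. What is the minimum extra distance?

Adding 40 blocks by placing P5 on the P3–P2 leg.

Insertion cost between consecutive stops i–j is d(i,P5) + d(P5,j) − d(i,j):
  between Hub and P1: 31 + 38 − 15 = 54
  between P1 and P3: 38 + 30 − 14 = 54
  between P3 and P2: 30 + 28 − 18 = 40
  between P2 and P4: 28 + 33 − 5 = 56
  between P4 and Hub: 33 + 31 − 8 = 56
Cheapest insertion is between P3 and P2, adding 40.
New total = 60 + 40 = 100.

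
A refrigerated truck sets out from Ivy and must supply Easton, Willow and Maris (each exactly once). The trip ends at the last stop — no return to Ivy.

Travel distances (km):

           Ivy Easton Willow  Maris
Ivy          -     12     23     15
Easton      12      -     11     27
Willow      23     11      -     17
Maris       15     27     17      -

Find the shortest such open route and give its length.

Shortest open route: 40 km.

There are 3! = 6 possible orderings.
Ivy→Easton→Willow→Maris: 12+11+17 = 40
Ivy→Easton→Maris→Willow: 12+27+17 = 56
Ivy→Willow→Easton→Maris: 23+11+27 = 61
Ivy→Willow→Maris→Easton: 23+17+27 = 67
Ivy→Maris→Easton→Willow: 15+27+11 = 53
Ivy→Maris→Willow→Easton: 15+17+11 = 43
The minimum is 40.
One shortest path: Ivy → Easton → Willow → Maris.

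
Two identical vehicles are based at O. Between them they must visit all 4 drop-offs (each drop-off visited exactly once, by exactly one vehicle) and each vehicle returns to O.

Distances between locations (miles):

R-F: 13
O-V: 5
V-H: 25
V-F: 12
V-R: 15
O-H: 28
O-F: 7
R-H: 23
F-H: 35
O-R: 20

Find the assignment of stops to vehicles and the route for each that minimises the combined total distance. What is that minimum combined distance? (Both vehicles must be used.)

Minimum combined distance: 81 miles.

Check every non-empty split of the stops between the two vehicles; for each half take its own optimal tour:
  {V} + {R, F, H}: 10 + 71 = 81
  {R} + {V, F, H}: 40 + 72 = 112
  {V, R} + {F, H}: 40 + 70 = 110
  {F} + {V, R, H}: 14 + 71 = 85
  {V, F} + {R, H}: 24 + 71 = 95
  {R, F} + {V, H}: 40 + 58 = 98
  … (7 splits in total)
Best: vehicle 1 O → V → O = 10; vehicle 2 O → F → R → H → O = 71; combined 81.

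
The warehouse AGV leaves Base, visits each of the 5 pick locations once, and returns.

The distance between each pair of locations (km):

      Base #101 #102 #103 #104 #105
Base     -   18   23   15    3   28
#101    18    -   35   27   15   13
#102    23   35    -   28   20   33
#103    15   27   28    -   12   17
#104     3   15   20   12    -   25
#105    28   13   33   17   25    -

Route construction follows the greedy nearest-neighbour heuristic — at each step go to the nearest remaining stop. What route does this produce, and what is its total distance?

Nearest-neighbour total = 103 km; route Base → #104 → #103 → #105 → #101 → #102 → Base.

At Base the remaining stops are #104 3, #103 15, #101 18, #102 23, #105 28; go to #104.
At #104 the remaining stops are #103 12, #101 15, #102 20, #105 25; go to #103.
At #103 the remaining stops are #105 17, #101 27, #102 28; go to #105.
At #105 the remaining stops are #101 13, #102 33; go to #101.
At #101 the remaining stops are #102 35; go to #102.
Return #102→Base: 23.
Total = 3 + 12 + 17 + 13 + 35 + 23 = 103.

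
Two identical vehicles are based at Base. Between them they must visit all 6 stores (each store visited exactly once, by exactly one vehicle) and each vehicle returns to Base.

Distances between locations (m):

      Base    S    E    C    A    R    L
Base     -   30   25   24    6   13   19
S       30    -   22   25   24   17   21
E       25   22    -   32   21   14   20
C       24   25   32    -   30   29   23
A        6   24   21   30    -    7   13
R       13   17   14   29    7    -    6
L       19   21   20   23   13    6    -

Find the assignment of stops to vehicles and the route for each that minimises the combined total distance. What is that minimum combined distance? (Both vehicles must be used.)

Check every non-empty split of the stops between the two vehicles; for each half take its own optimal tour:
  {S} + {E, C, A, R, L}: 60 + 94 = 154
  {E} + {S, C, A, R, L}: 50 + 89 = 139
  {S, E} + {C, A, R, L}: 77 + 66 = 143
  {C} + {S, E, A, R, L}: 48 + 87 = 135
  {S, C} + {E, A, R, L}: 79 + 64 = 143
  {E, C} + {S, A, R, L}: 81 + 70 = 151
  … (31 splits in total)
  {A} + {S, E, C, R, L}: 12 + 110 = 122  ← best
Best: vehicle 1 Base → A → Base = 12; vehicle 2 Base → C → S → E → R → L → Base = 110; combined 122.

122 m — the smallest possible combined total.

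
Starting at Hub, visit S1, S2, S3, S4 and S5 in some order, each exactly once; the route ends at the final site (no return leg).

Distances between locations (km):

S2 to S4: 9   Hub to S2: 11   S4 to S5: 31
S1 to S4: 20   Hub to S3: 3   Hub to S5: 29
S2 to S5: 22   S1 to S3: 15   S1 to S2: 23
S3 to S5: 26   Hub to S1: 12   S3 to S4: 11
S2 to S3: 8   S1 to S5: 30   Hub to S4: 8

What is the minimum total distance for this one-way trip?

There are 5! = 120 possible orderings.
Hub→S1→S2→S3→S4→S5: 12+23+8+11+31 = 85
Hub→S1→S2→S3→S5→S4: 12+23+8+26+31 = 100
Hub→S1→S2→S4→S3→S5: 12+23+9+11+26 = 81
Hub→S1→S2→S4→S5→S3: 12+23+9+31+26 = 101
Hub→S1→S2→S5→S3→S4: 12+23+22+26+11 = 94
Hub→S1→S2→S5→S4→S3: 12+23+22+31+11 = 99
Hub→S1→S3→S2→S4→S5: 12+15+8+9+31 = 75
Hub→S1→S3→S2→S5→S4: 12+15+8+22+31 = 88
Hub→S1→S3→S4→S2→S5: 12+15+11+9+22 = 69
Hub→S1→S3→S4→S5→S2: 12+15+11+31+22 = 91
Hub→S1→S3→S5→S2→S4: 12+15+26+22+9 = 84
Hub→S1→S3→S5→S4→S2: 12+15+26+31+9 = 93
Hub→S1→S4→S2→S3→S5: 12+20+9+8+26 = 75
Hub→S1→S4→S2→S5→S3: 12+20+9+22+26 = 89
… (106 more)
The minimum is 69.
One shortest path: Hub → S1 → S3 → S4 → S2 → S5.

Minimum one-way distance = 69 km.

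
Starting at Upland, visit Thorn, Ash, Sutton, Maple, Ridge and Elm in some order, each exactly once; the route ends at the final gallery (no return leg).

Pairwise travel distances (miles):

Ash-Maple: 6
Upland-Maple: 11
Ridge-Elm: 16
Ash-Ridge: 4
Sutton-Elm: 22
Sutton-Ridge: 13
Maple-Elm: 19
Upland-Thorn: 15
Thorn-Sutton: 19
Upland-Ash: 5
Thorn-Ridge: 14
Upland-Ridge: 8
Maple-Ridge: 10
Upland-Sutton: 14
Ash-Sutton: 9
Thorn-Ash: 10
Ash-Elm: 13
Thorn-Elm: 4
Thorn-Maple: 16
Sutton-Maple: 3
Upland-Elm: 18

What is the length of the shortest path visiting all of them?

There are 6! = 720 possible orderings.
Upland→Thorn→Ash→Sutton→Maple→Ridge→Elm: 15+10+9+3+10+16 = 63
Upland→Thorn→Ash→Sutton→Maple→Elm→Ridge: 15+10+9+3+19+16 = 72
Upland→Thorn→Ash→Sutton→Ridge→Maple→Elm: 15+10+9+13+10+19 = 76
Upland→Thorn→Ash→Sutton→Ridge→Elm→Maple: 15+10+9+13+16+19 = 82
Upland→Thorn→Ash→Sutton→Elm→Maple→Ridge: 15+10+9+22+19+10 = 85
Upland→Thorn→Ash→Sutton→Elm→Ridge→Maple: 15+10+9+22+16+10 = 82
Upland→Thorn→Ash→Maple→Sutton→Ridge→Elm: 15+10+6+3+13+16 = 63
Upland→Thorn→Ash→Maple→Sutton→Elm→Ridge: 15+10+6+3+22+16 = 72
… (712 more)
Upland→Ridge→Ash→Sutton→Maple→Thorn→Elm: 8+4+9+3+16+4 = 44  ← best
The minimum is 44.
One shortest path: Upland → Ridge → Ash → Sutton → Maple → Thorn → Elm.

Minimum one-way distance = 44 miles.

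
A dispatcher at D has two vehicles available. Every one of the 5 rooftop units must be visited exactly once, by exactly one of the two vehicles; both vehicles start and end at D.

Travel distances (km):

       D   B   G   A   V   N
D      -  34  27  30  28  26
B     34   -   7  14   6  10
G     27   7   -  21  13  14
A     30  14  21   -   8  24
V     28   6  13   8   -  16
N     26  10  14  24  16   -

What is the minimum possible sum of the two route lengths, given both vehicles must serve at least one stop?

130 km — the smallest possible combined total.

Check every non-empty split of the stops between the two vehicles; for each half take its own optimal tour:
  {B} + {G, A, V, N}: 68 + 91 = 159
  {G} + {B, A, V, N}: 54 + 80 = 134
  {B, G} + {A, V, N}: 68 + 80 = 148
  {A} + {B, G, V, N}: 60 + 81 = 141
  {B, A} + {G, V, N}: 78 + 81 = 159
  {G, A} + {B, V, N}: 78 + 70 = 148
  … (15 splits in total)
  {B, G, A, V} + {N}: 78 + 52 = 130  ← best
Best: vehicle 1 D → G → B → V → A → D = 78; vehicle 2 D → N → D = 52; combined 130.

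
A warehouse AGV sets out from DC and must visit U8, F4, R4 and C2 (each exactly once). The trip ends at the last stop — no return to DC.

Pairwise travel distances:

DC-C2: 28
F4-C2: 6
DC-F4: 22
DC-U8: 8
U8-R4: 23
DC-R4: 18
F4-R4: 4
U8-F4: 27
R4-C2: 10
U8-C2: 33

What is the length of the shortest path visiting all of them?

There are 4! = 24 possible orderings.
DC - U8 - F4 - R4 - C2: 8+27+4+10 = 49
DC - U8 - F4 - C2 - R4: 8+27+6+10 = 51
DC - U8 - R4 - F4 - C2: 8+23+4+6 = 41
DC - U8 - R4 - C2 - F4: 8+23+10+6 = 47
DC - U8 - C2 - F4 - R4: 8+33+6+4 = 51
DC - U8 - C2 - R4 - F4: 8+33+10+4 = 55
DC - F4 - U8 - R4 - C2: 22+27+23+10 = 82
DC - F4 - U8 - C2 - R4: 22+27+33+10 = 92
DC - F4 - R4 - U8 - C2: 22+4+23+33 = 82
DC - F4 - R4 - C2 - U8: 22+4+10+33 = 69
DC - F4 - C2 - U8 - R4: 22+6+33+23 = 84
DC - F4 - C2 - R4 - U8: 22+6+10+23 = 61
DC - R4 - U8 - F4 - C2: 18+23+27+6 = 74
DC - R4 - U8 - C2 - F4: 18+23+33+6 = 80
… (10 more)
The minimum is 41.
One shortest path: DC → U8 → R4 → F4 → C2.

Shortest open route: 41.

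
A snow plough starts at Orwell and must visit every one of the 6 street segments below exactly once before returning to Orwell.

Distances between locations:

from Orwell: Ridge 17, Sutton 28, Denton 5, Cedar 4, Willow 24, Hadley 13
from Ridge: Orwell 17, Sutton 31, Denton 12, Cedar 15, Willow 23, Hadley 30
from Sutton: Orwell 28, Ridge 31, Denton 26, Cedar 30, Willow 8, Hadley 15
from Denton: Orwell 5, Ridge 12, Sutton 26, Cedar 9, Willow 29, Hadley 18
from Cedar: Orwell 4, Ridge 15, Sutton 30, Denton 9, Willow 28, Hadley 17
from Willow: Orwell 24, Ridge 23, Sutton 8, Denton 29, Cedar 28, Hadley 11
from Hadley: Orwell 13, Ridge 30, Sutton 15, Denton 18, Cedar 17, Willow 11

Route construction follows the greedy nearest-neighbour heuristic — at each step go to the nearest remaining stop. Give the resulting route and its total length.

Total distance 84 via the nearest-neighbour route Orwell → Cedar → Denton → Ridge → Willow → Sutton → Hadley → Orwell.

Orwell → [Cedar:4 / Denton:5 / Hadley:13 / Ridge:17 / Willow:24 / Sutton:28] → Cedar (4)
Cedar → [Denton:9 / Ridge:15 / Hadley:17 / Willow:28 / Sutton:30] → Denton (9)
Denton → [Ridge:12 / Hadley:18 / Sutton:26 / Willow:29] → Ridge (12)
Ridge → [Willow:23 / Hadley:30 / Sutton:31] → Willow (23)
Willow → [Sutton:8 / Hadley:11] → Sutton (8)
Sutton → [Hadley:15] → Hadley (15)
Return Hadley→Orwell: 13.
Total = 4 + 9 + 12 + 23 + 8 + 15 + 13 = 84.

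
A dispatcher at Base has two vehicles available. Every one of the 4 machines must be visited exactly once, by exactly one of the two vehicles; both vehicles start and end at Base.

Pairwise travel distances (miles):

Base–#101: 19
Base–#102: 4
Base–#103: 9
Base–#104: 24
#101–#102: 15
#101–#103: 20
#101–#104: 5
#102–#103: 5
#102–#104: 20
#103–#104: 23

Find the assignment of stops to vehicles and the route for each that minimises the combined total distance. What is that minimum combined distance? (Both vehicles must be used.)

Check every non-empty split of the stops between the two vehicles; for each half take its own optimal tour:
  {#101} + {#102, #103, #104}: 38 + 56 = 94
  {#102} + {#101, #103, #104}: 8 + 56 = 64
  {#101, #102} + {#103, #104}: 38 + 56 = 94
  {#103} + {#101, #102, #104}: 18 + 48 = 66
  {#101, #103} + {#102, #104}: 48 + 48 = 96
  {#102, #103} + {#101, #104}: 18 + 48 = 66
  … (7 splits in total)
Best: vehicle 1 Base → #102 → Base = 8; vehicle 2 Base → #101 → #104 → #103 → Base = 56; combined 64.

Minimum combined distance: 64 miles.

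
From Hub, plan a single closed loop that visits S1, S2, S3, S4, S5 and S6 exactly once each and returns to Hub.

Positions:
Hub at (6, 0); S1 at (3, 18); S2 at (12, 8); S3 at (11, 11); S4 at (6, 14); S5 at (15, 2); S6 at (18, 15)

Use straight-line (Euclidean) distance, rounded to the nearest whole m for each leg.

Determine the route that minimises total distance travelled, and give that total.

Shortest round trip = 61 m.

Hub → S1 → S2 → S3 → S4 → S5 → S6 → Hub: 18+13+3+6+15+13+19 = 87
Hub → S1 → S2 → S3 → S4 → S6 → S5 → Hub: 18+13+3+6+12+13+9 = 74
Hub → S1 → S2 → S3 → S5 → S4 → S6 → Hub: 18+13+3+10+15+12+19 = 90
Hub → S1 → S2 → S3 → S5 → S6 → S4 → Hub: 18+13+3+10+13+12+14 = 83
Hub → S1 → S2 → S3 → S6 → S4 → S5 → Hub: 18+13+3+8+12+15+9 = 78
Hub → S1 → S2 → S3 → S6 → S5 → S4 → Hub: 18+13+3+8+13+15+14 = 84
Hub → S1 → S2 → S4 → S3 → S5 → S6 → Hub: 18+13+8+6+10+13+19 = 87
Hub → S1 → S2 → S4 → S3 → S6 → S5 → Hub: 18+13+8+6+8+13+9 = 75
… (352 more)
Hub → S2 → S3 → S4 → S1 → S6 → S5 → Hub: 10+3+6+5+15+13+9 = 61  ← best
The minimum is 61.
One optimal route: Hub → S2 → S3 → S4 → S1 → S6 → S5 → Hub (or its reverse).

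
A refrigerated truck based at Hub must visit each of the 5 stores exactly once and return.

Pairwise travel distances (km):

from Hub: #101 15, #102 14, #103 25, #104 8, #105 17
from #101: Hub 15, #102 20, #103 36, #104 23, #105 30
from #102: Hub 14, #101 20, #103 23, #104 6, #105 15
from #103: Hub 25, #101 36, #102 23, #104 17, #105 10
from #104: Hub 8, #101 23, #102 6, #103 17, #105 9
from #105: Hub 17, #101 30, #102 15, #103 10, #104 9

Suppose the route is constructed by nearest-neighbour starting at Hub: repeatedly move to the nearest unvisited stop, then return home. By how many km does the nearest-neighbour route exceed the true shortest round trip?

Hub: #104=8, #102=14, #101=15, #105=17, #103=25 ⇒ #104
#104: #102=6, #105=9, #103=17, #101=23 ⇒ #102
#102: #105=15, #101=20, #103=23 ⇒ #105
#105: #103=10, #101=30 ⇒ #103
#103: #101=36 ⇒ #101
NN route Hub → #104 → #102 → #105 → #103 → #101 → Hub costs 90.
Optimal: Hub → #101 → #102 → #103 → #105 → #104 → Hub costs 85 (by enumerating all 60 distinct tours).
Excess = 90 − 85 = 5.

5 km longer than the optimal tour.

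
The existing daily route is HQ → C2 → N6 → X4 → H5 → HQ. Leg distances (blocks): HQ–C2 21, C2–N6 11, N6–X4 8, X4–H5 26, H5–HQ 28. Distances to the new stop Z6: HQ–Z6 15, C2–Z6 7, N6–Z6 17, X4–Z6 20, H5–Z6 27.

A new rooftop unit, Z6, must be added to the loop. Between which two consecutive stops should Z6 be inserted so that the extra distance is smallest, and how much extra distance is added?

Insertion cost between consecutive stops i–j is d(i,Z6) + d(Z6,j) − d(i,j):
  between HQ and C2: 15 + 7 − 21 = 1
  between C2 and N6: 7 + 17 − 11 = 13
  between N6 and X4: 17 + 20 − 8 = 29
  between X4 and H5: 20 + 27 − 26 = 21
  between H5 and HQ: 27 + 15 − 28 = 14
Cheapest insertion is between HQ and C2, adding 1.
New total = 94 + 1 = 95.

Minimum extra distance: 1 blocks, inserting Z6 between HQ and C2.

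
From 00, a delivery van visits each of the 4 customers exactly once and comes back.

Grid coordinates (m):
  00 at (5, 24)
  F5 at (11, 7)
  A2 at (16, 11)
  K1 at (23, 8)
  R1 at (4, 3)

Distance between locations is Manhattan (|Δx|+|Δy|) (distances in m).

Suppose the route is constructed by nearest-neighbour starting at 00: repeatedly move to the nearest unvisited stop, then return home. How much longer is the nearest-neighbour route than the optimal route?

00: R1=22, F5=23, A2=24, K1=34 ⇒ R1
R1: F5=11, A2=20, K1=24 ⇒ F5
F5: A2=9, K1=13 ⇒ A2
A2: K1=10 ⇒ K1
NN route 00 → R1 → F5 → A2 → K1 → 00 costs 86.
Optimal: 00 → A2 → K1 → F5 → R1 → 00 costs 80 (by enumerating all 12 distinct tours).
Excess = 86 − 80 = 6.

Excess over optimum: 6 m.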